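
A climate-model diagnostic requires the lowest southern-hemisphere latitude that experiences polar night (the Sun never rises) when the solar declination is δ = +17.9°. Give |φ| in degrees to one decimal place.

Polar night requires cos H₀ = −tan φ tan δ ≥ 1, i.e. tan φ tan δ ≤ −1.
The boundary is |tan φ| · |tan δ| = 1, so |φ| = 90° − |δ| = 90° − 17.9° = 72.1° in the southern hemisphere.

|φ| = 72.1°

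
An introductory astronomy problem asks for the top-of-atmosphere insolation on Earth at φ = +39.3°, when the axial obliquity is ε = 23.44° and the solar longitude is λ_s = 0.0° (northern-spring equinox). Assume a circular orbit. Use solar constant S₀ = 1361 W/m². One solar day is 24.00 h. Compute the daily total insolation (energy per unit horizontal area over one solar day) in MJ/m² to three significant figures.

Solar declination: sin δ = sin ε · sin λ_s = sin 23.44° × sin 0.0° = 0.00000, so δ = +0.000°.
cos H₀ = −tan(+39.3°) tan(+0.000°) = -0.0000, H₀ = 1.5708 rad.
Bracket: H₀ sin φ sin δ + cos φ cos δ sin H₀ = 1.5708×0.63338×0.00000 + 0.77384×1.00000×1.00000 = 0.000000 + 0.773840 = 0.773840.
Q̄ = (S₀/π) × [bracket] = (1361/π) × 0.773840 = 335.24 W/m².
Daily total = Q̄ × 24.00 h × 3600 s/h = 335.24 × 24.00 × 3600 / 10⁶ = 28.96 MJ/m².

29.0 MJ/m²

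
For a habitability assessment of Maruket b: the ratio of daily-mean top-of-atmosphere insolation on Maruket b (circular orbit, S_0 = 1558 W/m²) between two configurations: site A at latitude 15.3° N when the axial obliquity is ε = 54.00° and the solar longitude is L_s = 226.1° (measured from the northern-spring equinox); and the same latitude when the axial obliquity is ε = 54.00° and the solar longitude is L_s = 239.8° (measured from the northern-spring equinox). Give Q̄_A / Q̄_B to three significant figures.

Q̄_A / Q̄_B ≈ 1.31

— Configuration A (ϕ=+15.3°):
Solar declination: sin δ = sin ε · sin L_s = sin 54.00° × sin 226.1° = -0.58294, so δ = -35.657°.
cos h₀ = −tan(+15.3°) tan(-35.657°) = 0.1963, h₀ = 1.3732 rad.
Bracket: h₀ sin ϕ sin δ + cos ϕ cos δ sin h₀ = 1.3732×0.26387×-0.58294 + 0.96456×0.81252×0.98055 = -0.211226 + 0.768481 = 0.557255.
Q̄ = (S_0/π) × [bracket] = (1558/π) × 0.557255 = 276.36 W/m².
— Configuration B (ϕ=+15.3°):
Solar declination: sin δ = sin ε · sin L_s = sin 54.00° × sin 239.8° = -0.69921, so δ = -44.364°.
cos h₀ = −tan(+15.3°) tan(-44.364°) = 0.2676, h₀ = 1.2999 rad.
Bracket: h₀ sin ϕ sin δ + cos ϕ cos δ sin h₀ = 1.2999×0.26387×-0.69921 + 0.96456×0.71491×0.96354 = -0.239832 + 0.664432 = 0.424600.
Q̄ = (S_0/π) × [bracket] = (1558/π) × 0.424600 = 210.57 W/m².
Ratio Q̄_A / Q̄_B = 276.36 / 210.57 = 1.312.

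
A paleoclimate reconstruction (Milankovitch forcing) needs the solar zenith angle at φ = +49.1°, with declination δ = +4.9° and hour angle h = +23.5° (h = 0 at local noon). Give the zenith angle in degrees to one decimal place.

cos θ_z = sin φ sin δ + cos φ cos δ cos h = 0.064563 + 0.598242 = 0.662805.
θ_z = arccos(0.662805) = 48.5°.

θ_z = 48.5°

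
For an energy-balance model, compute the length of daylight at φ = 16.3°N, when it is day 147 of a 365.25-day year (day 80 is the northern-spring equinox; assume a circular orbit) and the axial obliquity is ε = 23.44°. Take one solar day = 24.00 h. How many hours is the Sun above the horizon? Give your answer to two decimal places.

12.87 h

Solar longitude: λ_s = 360° × (147 − 80)/365.25 = 66.037°.
sin δ = sin 23.44° × sin 66.037° = 0.36350, so δ = +21.315°.
cos H₀ = −tan φ · tan δ = −tan(+16.3°) × tan(+21.315°) = -0.1141, so H₀ = 1.6851 rad = 96.55°.
Daylight = 2H₀/(2π) × 24.00 h = (1.6851/π) × 24.00 = 12.87 h.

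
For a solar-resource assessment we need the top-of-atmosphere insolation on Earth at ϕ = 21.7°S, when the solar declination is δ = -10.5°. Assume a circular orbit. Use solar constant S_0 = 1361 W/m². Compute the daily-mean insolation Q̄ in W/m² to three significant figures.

cos h₀ = −tan(-21.7°) tan(-10.500°) = -0.0738, h₀ = 1.6446 rad.
Bracket: h₀ sin ϕ sin δ + cos ϕ cos δ sin h₀ = 1.6446×-0.36975×-0.18224 + 0.92913×0.98325×0.99728 = 0.110818 + 0.911082 = 1.021900.
Q̄ = (S_0/π) × [bracket] = (1361/π) × 1.021900 = 442.7 W/m².

Q̄ ≈ 443 W/m²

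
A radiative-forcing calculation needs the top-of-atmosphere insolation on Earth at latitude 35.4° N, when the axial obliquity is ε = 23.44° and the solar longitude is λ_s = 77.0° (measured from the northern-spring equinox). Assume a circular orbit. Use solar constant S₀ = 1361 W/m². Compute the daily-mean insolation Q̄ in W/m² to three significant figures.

Solar declination: sin δ = sin ε · sin λ_s = sin 23.44° × sin 77.0° = 0.38759, so δ = +22.805°.
cos H₀ = −tan(+35.4°) tan(+22.805°) = -0.2988, H₀ = 1.8742 rad.
Bracket: H₀ sin φ sin δ + cos φ cos δ sin H₀ = 1.8742×0.57928×0.38759 + 0.81513×0.92183×0.95431 = 0.420801 + 0.717079 = 1.137880.
Q̄ = (S₀/π) × [bracket] = (1361/π) × 1.137880 = 493.0 W/m².

Q̄ ≈ 493 W/m²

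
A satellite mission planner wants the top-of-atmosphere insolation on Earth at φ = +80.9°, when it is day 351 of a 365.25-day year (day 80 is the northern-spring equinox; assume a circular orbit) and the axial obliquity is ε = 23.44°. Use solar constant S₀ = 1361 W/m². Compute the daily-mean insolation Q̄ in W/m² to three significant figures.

Q̄ ≈ 0.00 W/m²

Solar longitude: λ_s = 360° × (351 − 80)/365.25 = 267.105°.
sin δ = sin 23.44° × sin 267.105° = -0.39728, so δ = -23.408°.
cos H₀ = −tan(+80.9°) tan(-23.408°) = 2.7028 ≥ 1 ⇒ polar night, H₀ = 0 and Q̄ = 0.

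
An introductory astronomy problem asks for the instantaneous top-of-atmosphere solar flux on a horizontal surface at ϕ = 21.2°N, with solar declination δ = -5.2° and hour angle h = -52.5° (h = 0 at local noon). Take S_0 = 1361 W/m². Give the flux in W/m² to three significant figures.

725 W/m²

cos θ_z = sin ϕ sin δ + cos ϕ cos δ cos h = -0.032775 + 0.565227 = 0.532452.
Flux = S_0 · cos θ_z = 1361 × 0.532452 = 724.7 W/m².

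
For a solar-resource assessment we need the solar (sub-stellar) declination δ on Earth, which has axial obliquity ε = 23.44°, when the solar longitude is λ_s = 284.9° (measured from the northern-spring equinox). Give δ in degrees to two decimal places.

δ = -22.61°

sin δ = sin ε · sin λ_s = sin 23.44° × sin 284.9° = -0.384413.
δ = arcsin(-0.384413) = -22.61°.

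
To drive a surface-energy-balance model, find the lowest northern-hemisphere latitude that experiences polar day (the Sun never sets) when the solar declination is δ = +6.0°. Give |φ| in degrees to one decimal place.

Polar day requires cos H₀ = −tan φ tan δ ≤ −1, i.e. tan φ tan δ ≥ 1.
The boundary is |tan φ| · |tan δ| = 1, so |φ| = 90° − |δ| = 90° − 6.0° = 84.0° in the northern hemisphere.

|φ| = 84.0°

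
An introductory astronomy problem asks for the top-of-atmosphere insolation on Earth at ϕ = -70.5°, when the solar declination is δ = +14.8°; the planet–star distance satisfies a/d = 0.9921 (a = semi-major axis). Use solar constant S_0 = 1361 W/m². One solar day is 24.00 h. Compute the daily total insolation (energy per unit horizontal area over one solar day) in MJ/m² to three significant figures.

1.45 MJ/m²

cos h₀ = −tan(-70.5°) tan(+14.800°) = 0.7461, h₀ = 0.7286 rad.
Bracket: h₀ sin ϕ sin δ + cos ϕ cos δ sin h₀ = 0.7286×-0.94264×0.25545 + 0.33381×0.96682×0.66582 = -0.175445 + 0.214883 = 0.039438.
Inverse-square distance factor (a/d)² = 0.9921² = 0.984262.
Q̄ = (S_0/π) × 0.984262 × [bracket] = (1361/π) × 0.984262 × 0.039438 = 16.816 W/m².
Daily total = Q̄ × 24.00 h × 3600 s/h = 16.816 × 24.00 × 3600 / 10⁶ = 1.453 MJ/m².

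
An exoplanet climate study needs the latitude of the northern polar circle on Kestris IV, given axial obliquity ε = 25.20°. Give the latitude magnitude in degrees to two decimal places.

64.80°

The polar circle is the lowest latitude that experiences at least one full rotation of continuous daylight at the northern-summer solstice; it lies at |φ| = 90° − ε = 90° − 25.20° = 64.80°.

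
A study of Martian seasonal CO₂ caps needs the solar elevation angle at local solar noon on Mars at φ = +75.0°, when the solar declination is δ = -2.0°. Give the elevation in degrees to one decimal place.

At local noon the hour angle is zero, so the zenith angle equals |φ − δ| = |+75.0° − (-2.000°)| = 77.000°.
Elevation = 90° − 77.000° = 13.0°.

13.0°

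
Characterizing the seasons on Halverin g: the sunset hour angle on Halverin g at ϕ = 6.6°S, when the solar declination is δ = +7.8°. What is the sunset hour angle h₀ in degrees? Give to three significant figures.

h₀ = 89.1°

cos h₀ = −tan ϕ · tan δ = −tan(-6.6°) × tan(+7.800°) = 0.0158, so h₀ = 1.5549 rad = 89.09°.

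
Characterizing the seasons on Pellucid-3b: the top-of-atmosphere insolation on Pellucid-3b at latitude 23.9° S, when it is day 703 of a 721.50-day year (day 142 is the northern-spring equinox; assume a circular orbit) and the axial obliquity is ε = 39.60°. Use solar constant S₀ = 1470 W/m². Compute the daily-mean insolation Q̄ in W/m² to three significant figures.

Q̄ ≈ 541 W/m²

Solar longitude: λ_s = 360° × (703 − 142)/721.50 = 279.917°.
sin δ = sin 39.60° × sin 279.917° = -0.62790, so δ = -38.895°.
cos H₀ = −tan(-23.9°) tan(-38.895°) = -0.3575, H₀ = 1.9364 rad.
Bracket: H₀ sin φ sin δ + cos φ cos δ sin H₀ = 1.9364×-0.40514×-0.62790 + 0.91425×0.77829×0.93391 = 0.492596 + 0.664525 = 1.157121.
Q̄ = (S₀/π) × [bracket] = (1470/π) × 1.157121 = 541.4 W/m².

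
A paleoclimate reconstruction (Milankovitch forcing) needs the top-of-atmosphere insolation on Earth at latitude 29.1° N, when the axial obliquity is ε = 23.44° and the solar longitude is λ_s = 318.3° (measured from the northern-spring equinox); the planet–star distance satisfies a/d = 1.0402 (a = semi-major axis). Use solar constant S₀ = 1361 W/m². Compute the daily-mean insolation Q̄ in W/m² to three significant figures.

Solar declination: sin δ = sin ε · sin λ_s = sin 23.44° × sin 318.3° = -0.26462, so δ = -15.344°.
cos H₀ = −tan(+29.1°) tan(-15.344°) = 0.1527, H₀ = 1.4175 rad.
Bracket: H₀ sin φ sin δ + cos φ cos δ sin H₀ = 1.4175×0.48634×-0.26462 + 0.87377×0.96435×0.98827 = -0.182426 + 0.832736 = 0.650310.
Inverse-square distance factor (a/d)² = 1.0402² = 1.082016.
Q̄ = (S₀/π) × 1.082016 × [bracket] = (1361/π) × 1.082016 × 0.650310 = 304.8 W/m².

Q̄ ≈ 305 W/m²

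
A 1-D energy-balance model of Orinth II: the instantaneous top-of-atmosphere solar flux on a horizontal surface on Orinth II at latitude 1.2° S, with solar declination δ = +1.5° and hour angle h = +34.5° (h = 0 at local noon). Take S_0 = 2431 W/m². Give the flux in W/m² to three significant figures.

cos θ_z = sin ϕ sin δ + cos ϕ cos δ cos h = -0.000548 + 0.823663 = 0.823115.
Flux = S_0 · cos θ_z = 2431 × 0.823115 = 2001 W/m².

2.00e+03 W/m²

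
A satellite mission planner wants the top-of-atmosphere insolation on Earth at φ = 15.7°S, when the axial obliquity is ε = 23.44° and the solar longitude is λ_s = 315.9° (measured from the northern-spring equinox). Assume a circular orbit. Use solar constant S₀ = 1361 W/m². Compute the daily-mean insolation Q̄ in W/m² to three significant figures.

Solar declination: sin δ = sin ε · sin λ_s = sin 23.44° × sin 315.9° = -0.27683, so δ = -16.071°.
cos H₀ = −tan(-15.7°) tan(-16.071°) = -0.0810, H₀ = 1.6519 rad.
Bracket: H₀ sin φ sin δ + cos φ cos δ sin H₀ = 1.6519×-0.27060×-0.27683 + 0.96269×0.96092×0.99672 = 0.123744 + 0.922034 = 1.045778.
Q̄ = (S₀/π) × [bracket] = (1361/π) × 1.045778 = 453.1 W/m².

Q̄ ≈ 453 W/m²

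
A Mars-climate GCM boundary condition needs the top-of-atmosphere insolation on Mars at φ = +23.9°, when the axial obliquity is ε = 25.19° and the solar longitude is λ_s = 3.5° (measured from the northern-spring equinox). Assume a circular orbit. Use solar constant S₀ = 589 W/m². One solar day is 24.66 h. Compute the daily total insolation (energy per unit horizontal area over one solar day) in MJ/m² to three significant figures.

Solar declination: sin δ = sin ε · sin λ_s = sin 25.19° × sin 3.5° = 0.02598, so δ = +1.489°.
cos H₀ = −tan(+23.9°) tan(+1.489°) = -0.0115, H₀ = 1.5823 rad.
Bracket: H₀ sin φ sin δ + cos φ cos δ sin H₀ = 1.5823×0.40514×0.02598 + 0.91425×0.99966×0.99993 = 0.016655 + 0.913875 = 0.930530.
Q̄ = (S₀/π) × [bracket] = (589/π) × 0.930530 = 174.46 W/m².
Daily total = Q̄ × 24.66 h × 3600 s/h = 174.46 × 24.66 × 3600 / 10⁶ = 15.49 MJ/m².

15.5 MJ/m²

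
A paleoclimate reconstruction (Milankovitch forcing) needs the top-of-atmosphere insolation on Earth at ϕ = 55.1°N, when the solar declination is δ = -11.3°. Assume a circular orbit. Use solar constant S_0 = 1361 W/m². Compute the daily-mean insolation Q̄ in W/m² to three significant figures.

cos h₀ = −tan(+55.1°) tan(-11.300°) = 0.2864, h₀ = 1.2803 rad.
Bracket: h₀ sin ϕ sin δ + cos ϕ cos δ sin h₀ = 1.2803×0.82015×-0.19595 + 0.57215×0.98061×0.95810 = -0.205755 + 0.537548 = 0.331793.
Q̄ = (S_0/π) × [bracket] = (1361/π) × 0.331793 = 143.7 W/m².

Q̄ ≈ 144 W/m²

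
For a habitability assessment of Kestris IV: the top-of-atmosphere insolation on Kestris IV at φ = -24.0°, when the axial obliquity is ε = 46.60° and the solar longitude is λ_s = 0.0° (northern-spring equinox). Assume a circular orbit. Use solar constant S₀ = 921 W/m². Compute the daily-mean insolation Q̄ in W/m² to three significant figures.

Solar declination: sin δ = sin ε · sin λ_s = sin 46.60° × sin 0.0° = 0.00000, so δ = +0.000°.
cos H₀ = −tan(-24.0°) tan(+0.000°) = 0.0000, H₀ = 1.5708 rad.
Bracket: H₀ sin φ sin δ + cos φ cos δ sin H₀ = 1.5708×-0.40674×0.00000 + 0.91355×1.00000×1.00000 = -0.000000 + 0.913550 = 0.913550.
Q̄ = (S₀/π) × [bracket] = (921/π) × 0.913550 = 267.8 W/m².

Q̄ ≈ 268 W/m²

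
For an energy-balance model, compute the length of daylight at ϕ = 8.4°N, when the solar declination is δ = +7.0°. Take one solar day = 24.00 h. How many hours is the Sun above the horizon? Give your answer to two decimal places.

12.14 h

cos h₀ = −tan ϕ · tan δ = −tan(+8.4°) × tan(+7.000°) = -0.0181, so h₀ = 1.5889 rad = 91.04°.
Daylight = 2h₀/(2π) × 24.00 h = (1.5889/π) × 24.00 = 12.14 h.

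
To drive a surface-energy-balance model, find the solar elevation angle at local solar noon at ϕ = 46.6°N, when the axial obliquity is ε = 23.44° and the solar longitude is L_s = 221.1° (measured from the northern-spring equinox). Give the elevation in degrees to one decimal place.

28.2°

Solar declination: sin δ = sin ε · sin L_s = sin 23.44° × sin 221.1° = -0.26150, so δ = -15.159°.
At local noon the hour angle is zero, so the zenith angle equals |ϕ − δ| = |+46.6° − (-15.159°)| = 61.759°.
Elevation = 90° − 61.759° = 28.2°.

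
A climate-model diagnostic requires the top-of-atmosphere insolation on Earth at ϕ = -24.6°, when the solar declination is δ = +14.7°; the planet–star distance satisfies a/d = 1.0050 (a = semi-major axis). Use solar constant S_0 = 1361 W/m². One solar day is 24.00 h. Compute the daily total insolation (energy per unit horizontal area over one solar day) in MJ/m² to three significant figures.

cos h₀ = −tan(-24.6°) tan(+14.700°) = 0.1201, h₀ = 1.4504 rad.
Bracket: h₀ sin ϕ sin δ + cos ϕ cos δ sin h₀ = 1.4504×-0.41628×0.25376 + 0.90924×0.96727×0.99276 = -0.153213 + 0.873113 = 0.719900.
Inverse-square distance factor (a/d)² = 1.0050² = 1.010025.
Q̄ = (S_0/π) × 1.010025 × [bracket] = (1361/π) × 1.010025 × 0.719900 = 315.00 W/m².
Daily total = Q̄ × 24.00 h × 3600 s/h = 315.00 × 24.00 × 3600 / 10⁶ = 27.22 MJ/m².

27.2 MJ/m²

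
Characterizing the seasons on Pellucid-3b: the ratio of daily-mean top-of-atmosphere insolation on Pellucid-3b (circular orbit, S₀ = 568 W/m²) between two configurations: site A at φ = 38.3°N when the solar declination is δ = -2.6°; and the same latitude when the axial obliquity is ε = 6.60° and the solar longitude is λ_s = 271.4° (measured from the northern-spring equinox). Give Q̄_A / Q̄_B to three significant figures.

— Configuration A (φ=+38.3°):
cos H₀ = −tan(+38.3°) tan(-2.600°) = 0.0359, H₀ = 1.5349 rad.
Bracket: H₀ sin φ sin δ + cos φ cos δ sin H₀ = 1.5349×0.61978×-0.04536 + 0.78478×0.99897×0.99936 = -0.043151 + 0.783470 = 0.740319.
Q̄ = (S₀/π) × [bracket] = (568/π) × 0.740319 = 133.85 W/m².
— Configuration B (φ=+38.3°):
Solar declination: sin δ = sin ε · sin λ_s = sin 6.60° × sin 271.4° = -0.11490, so δ = -6.598°.
cos H₀ = −tan(+38.3°) tan(-6.598°) = 0.0913, H₀ = 1.4793 rad.
Bracket: H₀ sin φ sin δ + cos φ cos δ sin H₀ = 1.4793×0.61978×-0.11490 + 0.78478×0.99338×0.99582 = -0.105345 + 0.776326 = 0.670981.
Q̄ = (S₀/π) × [bracket] = (568/π) × 0.670981 = 121.31 W/m².
Ratio Q̄_A / Q̄_B = 133.85 / 121.31 = 1.103.

Q̄_A / Q̄_B ≈ 1.10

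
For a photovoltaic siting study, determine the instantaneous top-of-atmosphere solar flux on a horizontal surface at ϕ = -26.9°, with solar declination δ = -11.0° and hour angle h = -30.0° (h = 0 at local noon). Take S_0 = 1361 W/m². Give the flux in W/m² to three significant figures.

1.15e+03 W/m²

cos θ_z = sin ϕ sin δ + cos ϕ cos δ cos h = 0.086329 + 0.758130 = 0.844459.
Flux = S_0 · cos θ_z = 1361 × 0.844459 = 1149 W/m².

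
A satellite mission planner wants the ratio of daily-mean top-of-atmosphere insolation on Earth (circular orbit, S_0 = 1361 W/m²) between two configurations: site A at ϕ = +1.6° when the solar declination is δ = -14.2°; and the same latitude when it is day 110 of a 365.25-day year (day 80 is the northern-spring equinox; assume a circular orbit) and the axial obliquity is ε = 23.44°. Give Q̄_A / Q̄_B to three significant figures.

Q̄_A / Q̄_B ≈ 0.969

— Configuration A (ϕ=+1.6°):
cos h₀ = −tan(+1.6°) tan(-14.200°) = 0.0071, h₀ = 1.5637 rad.
Bracket: h₀ sin ϕ sin δ + cos ϕ cos δ sin h₀ = 1.5637×0.02792×-0.24531 + 0.99961×0.96945×0.99998 = -0.010710 + 0.969053 = 0.958343.
Q̄ = (S_0/π) × [bracket] = (1361/π) × 0.958343 = 415.17 W/m².
— Configuration B (ϕ=+1.6°):
Solar longitude: L_s = 360° × (110 − 80)/365.25 = 29.569°.
sin δ = sin 23.44° × sin 29.569° = 0.19630, so δ = +11.320°.
cos h₀ = −tan(+1.6°) tan(+11.320°) = -0.0056, h₀ = 1.5764 rad.
Bracket: h₀ sin ϕ sin δ + cos ϕ cos δ sin h₀ = 1.5764×0.02792×0.19630 + 0.99961×0.98054×0.99998 = 0.008640 + 0.980138 = 0.988778.
Q̄ = (S_0/π) × [bracket] = (1361/π) × 0.988778 = 428.36 W/m².
Ratio Q̄_A / Q̄_B = 415.17 / 428.36 = 0.9692.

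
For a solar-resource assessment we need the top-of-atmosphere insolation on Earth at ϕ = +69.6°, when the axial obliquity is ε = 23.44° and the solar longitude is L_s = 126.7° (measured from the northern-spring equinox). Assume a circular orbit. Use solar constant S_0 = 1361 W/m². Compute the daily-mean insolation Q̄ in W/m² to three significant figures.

Solar declination: sin δ = sin ε · sin L_s = sin 23.44° × sin 126.7° = 0.31894, so δ = +18.599°.
cos h₀ = −tan(+69.6°) tan(+18.599°) = -0.9049, h₀ = 2.7018 rad.
Bracket: h₀ sin ϕ sin δ + cos ϕ cos δ sin h₀ = 2.7018×0.93728×0.31894 + 0.34857×0.94778×0.42573 = 0.807666 + 0.140647 = 0.948313.
Q̄ = (S_0/π) × [bracket] = (1361/π) × 0.948313 = 410.8 W/m².

Q̄ ≈ 411 W/m²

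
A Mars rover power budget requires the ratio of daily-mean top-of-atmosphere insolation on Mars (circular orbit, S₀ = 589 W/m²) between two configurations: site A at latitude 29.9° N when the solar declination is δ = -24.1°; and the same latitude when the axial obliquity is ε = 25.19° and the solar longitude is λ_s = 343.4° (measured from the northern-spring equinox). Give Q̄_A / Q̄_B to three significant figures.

Q̄_A / Q̄_B ≈ 0.649

— Configuration A (φ=+29.9°):
cos H₀ = −tan(+29.9°) tan(-24.100°) = 0.2572, H₀ = 1.3107 rad.
Bracket: H₀ sin φ sin δ + cos φ cos δ sin H₀ = 1.3107×0.49849×-0.40833 + 0.86690×0.91283×0.96635 = -0.266791 + 0.764704 = 0.497913.
Q̄ = (S₀/π) × [bracket] = (589/π) × 0.497913 = 93.351 W/m².
— Configuration B (φ=+29.9°):
Solar declination: sin δ = sin ε · sin λ_s = sin 25.19° × sin 343.4° = -0.12160, so δ = -6.984°.
cos H₀ = −tan(+29.9°) tan(-6.984°) = 0.0704, H₀ = 1.5003 rad.
Bracket: H₀ sin φ sin δ + cos φ cos δ sin H₀ = 1.5003×0.49849×-0.12160 + 0.86690×0.99258×0.99752 = -0.090943 + 0.858334 = 0.767391.
Q̄ = (S₀/π) × [bracket] = (589/π) × 0.767391 = 143.87 W/m².
Ratio Q̄_A / Q̄_B = 93.351 / 143.87 = 0.6489.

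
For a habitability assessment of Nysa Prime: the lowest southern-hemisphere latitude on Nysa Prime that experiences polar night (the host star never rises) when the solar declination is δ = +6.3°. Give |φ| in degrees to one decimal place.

|φ| = 83.7°

Polar night requires cos H₀ = −tan φ tan δ ≥ 1, i.e. tan φ tan δ ≤ −1.
The boundary is |tan φ| · |tan δ| = 1, so |φ| = 90° − |δ| = 90° − 6.3° = 83.7° in the southern hemisphere.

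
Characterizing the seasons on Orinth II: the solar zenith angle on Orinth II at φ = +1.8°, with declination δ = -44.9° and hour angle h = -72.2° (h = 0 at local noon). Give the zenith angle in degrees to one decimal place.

θ_z = 78.8°

cos θ_z = sin φ sin δ + cos φ cos δ cos h = -0.022172 + 0.216429 = 0.194257.
θ_z = arccos(0.194257) = 78.8°.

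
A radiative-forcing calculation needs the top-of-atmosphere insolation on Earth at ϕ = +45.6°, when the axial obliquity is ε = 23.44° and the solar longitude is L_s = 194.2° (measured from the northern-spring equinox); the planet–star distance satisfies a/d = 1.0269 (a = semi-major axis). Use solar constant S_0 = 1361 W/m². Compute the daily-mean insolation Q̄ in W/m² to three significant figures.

Q̄ ≈ 270 W/m²

Solar declination: sin δ = sin ε · sin L_s = sin 23.44° × sin 194.2° = -0.09758, so δ = -5.600°.
cos h₀ = −tan(+45.6°) tan(-5.600°) = 0.1001, h₀ = 1.4705 rad.
Bracket: h₀ sin ϕ sin δ + cos ϕ cos δ sin h₀ = 1.4705×0.71447×-0.09758 + 0.69966×0.99523×0.99497 = -0.102520 + 0.692820 = 0.590300.
Inverse-square distance factor (a/d)² = 1.0269² = 1.054524.
Q̄ = (S_0/π) × 1.054524 × [bracket] = (1361/π) × 1.054524 × 0.590300 = 269.7 W/m².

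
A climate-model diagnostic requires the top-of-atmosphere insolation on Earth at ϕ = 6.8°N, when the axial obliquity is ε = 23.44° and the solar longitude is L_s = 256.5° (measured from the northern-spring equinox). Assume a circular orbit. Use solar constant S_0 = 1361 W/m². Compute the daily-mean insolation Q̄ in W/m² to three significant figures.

Solar declination: sin δ = sin ε · sin L_s = sin 23.44° × sin 256.5° = -0.38680, so δ = -22.755°.
cos h₀ = −tan(+6.8°) tan(-22.755°) = 0.0500, h₀ = 1.5208 rad.
Bracket: h₀ sin ϕ sin δ + cos ϕ cos δ sin h₀ = 1.5208×0.11840×-0.38680 + 0.99297×0.92216×0.99875 = -0.069648 + 0.914533 = 0.844885.
Q̄ = (S_0/π) × [bracket] = (1361/π) × 0.844885 = 366.0 W/m².

Q̄ ≈ 366 W/m²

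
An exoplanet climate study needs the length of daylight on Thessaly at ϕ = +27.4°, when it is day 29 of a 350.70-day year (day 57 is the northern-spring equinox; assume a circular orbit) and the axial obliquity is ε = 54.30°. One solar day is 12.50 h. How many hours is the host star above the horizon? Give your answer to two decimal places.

5.37 h

Solar longitude: L_s = 360° × (29 − 57)/350.70 = -28.743°, i.e. -28.743° + 360° = 331.257°.
sin δ = sin 54.30° × sin 331.257° = -0.39051, so δ = -22.986°.
cos h₀ = −tan ϕ · tan δ = −tan(+27.4°) × tan(-22.986°) = 0.2199, so h₀ = 1.3491 rad = 77.30°.
Daylight = 2h₀/(2π) × 12.50 h = (1.3491/π) × 12.50 = 5.37 h.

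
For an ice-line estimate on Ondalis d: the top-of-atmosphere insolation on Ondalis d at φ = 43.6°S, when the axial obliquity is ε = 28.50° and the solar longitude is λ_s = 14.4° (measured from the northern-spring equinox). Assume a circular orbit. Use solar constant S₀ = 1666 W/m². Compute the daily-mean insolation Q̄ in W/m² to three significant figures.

Q̄ ≈ 316 W/m²

Solar declination: sin δ = sin ε · sin λ_s = sin 28.50° × sin 14.4° = 0.11866, so δ = +6.815°.
cos H₀ = −tan(-43.6°) tan(+6.815°) = 0.1138, H₀ = 1.4567 rad.
Bracket: H₀ sin φ sin δ + cos φ cos δ sin H₀ = 1.4567×-0.68962×0.11866 + 0.72417×0.99293×0.99350 = -0.119202 + 0.714376 = 0.595174.
Q̄ = (S₀/π) × [bracket] = (1666/π) × 0.595174 = 315.6 W/m².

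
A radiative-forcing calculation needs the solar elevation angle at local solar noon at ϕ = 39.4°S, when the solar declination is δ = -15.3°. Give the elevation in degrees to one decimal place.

At local noon the hour angle is zero, so the zenith angle equals |ϕ − δ| = |-39.4° − (-15.300°)| = 24.100°.
Elevation = 90° − 24.100° = 65.9°.

65.9°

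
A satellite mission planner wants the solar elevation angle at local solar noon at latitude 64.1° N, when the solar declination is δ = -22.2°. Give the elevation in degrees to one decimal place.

At local noon the hour angle is zero, so the zenith angle equals |ϕ − δ| = |+64.1° − (-22.200°)| = 86.300°.
Elevation = 90° − 86.300° = 3.7°.

3.7°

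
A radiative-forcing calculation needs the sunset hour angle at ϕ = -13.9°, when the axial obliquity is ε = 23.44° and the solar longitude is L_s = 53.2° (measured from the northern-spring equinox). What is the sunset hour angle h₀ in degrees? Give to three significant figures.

h₀ = 85.2°

Solar declination: sin δ = sin ε · sin L_s = sin 23.44° × sin 53.2° = 0.31852, so δ = +18.574°.
cos h₀ = −tan ϕ · tan δ = −tan(-13.9°) × tan(+18.574°) = 0.0832, so h₀ = 1.4875 rad = 85.23°.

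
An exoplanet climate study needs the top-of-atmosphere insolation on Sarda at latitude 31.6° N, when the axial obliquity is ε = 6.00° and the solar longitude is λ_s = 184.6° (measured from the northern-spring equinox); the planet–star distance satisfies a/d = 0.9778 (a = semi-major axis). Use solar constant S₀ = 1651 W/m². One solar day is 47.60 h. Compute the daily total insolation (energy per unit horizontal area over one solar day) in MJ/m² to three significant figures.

Solar declination: sin δ = sin ε · sin λ_s = sin 6.00° × sin 184.6° = -0.00838, so δ = -0.480°.
cos H₀ = −tan(+31.6°) tan(-0.480°) = 0.0052, H₀ = 1.5656 rad.
Bracket: H₀ sin φ sin δ + cos φ cos δ sin H₀ = 1.5656×0.52399×-0.00838 + 0.85173×0.99996×0.99999 = -0.006875 + 0.851687 = 0.844812.
Inverse-square distance factor (a/d)² = 0.9778² = 0.956093.
Q̄ = (S₀/π) × 0.956093 × [bracket] = (1651/π) × 0.956093 × 0.844812 = 424.48 W/m².
Daily total = Q̄ × 47.60 h × 3600 s/h = 424.48 × 47.60 × 3600 / 10⁶ = 72.74 MJ/m².

72.7 MJ/m²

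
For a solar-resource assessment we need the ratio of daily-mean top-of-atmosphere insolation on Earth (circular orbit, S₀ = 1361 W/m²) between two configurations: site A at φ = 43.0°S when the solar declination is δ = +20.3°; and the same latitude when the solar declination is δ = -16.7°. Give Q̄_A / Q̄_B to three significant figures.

— Configuration A (φ=-43.0°):
cos H₀ = −tan(-43.0°) tan(+20.300°) = 0.3449, H₀ = 1.2186 rad.
Bracket: H₀ sin φ sin δ + cos φ cos δ sin H₀ = 1.2186×-0.68200×0.34694 + 0.73135×0.93789×0.93862 = -0.288337 + 0.643824 = 0.355487.
Q̄ = (S₀/π) × [bracket] = (1361/π) × 0.355487 = 154.00 W/m².
— Configuration B (φ=-43.0°):
cos H₀ = −tan(-43.0°) tan(-16.700°) = -0.2798, H₀ = 1.8543 rad.
Bracket: H₀ sin φ sin δ + cos φ cos δ sin H₀ = 1.8543×-0.68200×-0.28736 + 0.73135×0.95782×0.96007 = 0.363405 + 0.672531 = 1.035936.
Q̄ = (S₀/π) × [bracket] = (1361/π) × 1.035936 = 448.79 W/m².
Ratio Q̄_A / Q̄_B = 154.00 / 448.79 = 0.3431.

Q̄_A / Q̄_B ≈ 0.343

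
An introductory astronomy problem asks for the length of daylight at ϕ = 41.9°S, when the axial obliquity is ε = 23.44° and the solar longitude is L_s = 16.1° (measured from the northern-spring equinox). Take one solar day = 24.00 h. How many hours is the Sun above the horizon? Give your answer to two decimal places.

11.24 h

Solar declination: sin δ = sin ε · sin L_s = sin 23.44° × sin 16.1° = 0.11031, so δ = +6.333°.
cos h₀ = −tan ϕ · tan δ = −tan(-41.9°) × tan(+6.333°) = 0.0996, so h₀ = 1.4710 rad = 84.28°.
Daylight = 2h₀/(2π) × 24.00 h = (1.4710/π) × 24.00 = 11.24 h.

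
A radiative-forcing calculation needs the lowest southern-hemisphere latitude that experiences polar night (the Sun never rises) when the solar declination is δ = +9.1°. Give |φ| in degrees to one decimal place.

|φ| = 80.9°

Polar night requires cos H₀ = −tan φ tan δ ≥ 1, i.e. tan φ tan δ ≤ −1.
The boundary is |tan φ| · |tan δ| = 1, so |φ| = 90° − |δ| = 90° − 9.1° = 80.9° in the southern hemisphere.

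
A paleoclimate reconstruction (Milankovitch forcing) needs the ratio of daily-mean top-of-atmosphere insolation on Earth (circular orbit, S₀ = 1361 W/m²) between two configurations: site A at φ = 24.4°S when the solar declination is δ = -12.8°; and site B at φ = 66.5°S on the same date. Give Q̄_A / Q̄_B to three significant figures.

— Configuration A (φ=-24.4°):
cos H₀ = −tan(-24.4°) tan(-12.800°) = -0.1031, H₀ = 1.6740 rad.
Bracket: H₀ sin φ sin δ + cos φ cos δ sin H₀ = 1.6740×-0.41310×-0.22155 + 0.91068×0.97515×0.99468 = 0.153208 + 0.883325 = 1.036533.
Q̄ = (S₀/π) × [bracket] = (1361/π) × 1.036533 = 449.05 W/m².
— Configuration B (φ=-66.5°):
cos H₀ = −tan(-66.5°) tan(-12.800°) = -0.5225, H₀ = 2.1206 rad.
Bracket: H₀ sin φ sin δ + cos φ cos δ sin H₀ = 2.1206×-0.91706×-0.22155 + 0.39875×0.97515×0.85263 = 0.430852 + 0.331538 = 0.762390.
Q̄ = (S₀/π) × [bracket] = (1361/π) × 0.762390 = 330.28 W/m².
Ratio Q̄_A / Q̄_B = 449.05 / 330.28 = 1.360.

Q̄_A / Q̄_B ≈ 1.36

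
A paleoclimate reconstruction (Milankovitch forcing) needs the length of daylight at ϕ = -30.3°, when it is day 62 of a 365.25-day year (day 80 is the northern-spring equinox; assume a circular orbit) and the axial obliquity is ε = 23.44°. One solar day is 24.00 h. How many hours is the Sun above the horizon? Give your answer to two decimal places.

Solar longitude: L_s = 360° × (62 − 80)/365.25 = -17.741°, i.e. -17.741° + 360° = 342.259°.
sin δ = sin 23.44° × sin 342.259° = -0.12121, so δ = -6.962°.
cos h₀ = −tan ϕ · tan δ = −tan(-30.3°) × tan(-6.962°) = -0.0714, so h₀ = 1.6422 rad = 94.09°.
Daylight = 2h₀/(2π) × 24.00 h = (1.6422/π) × 24.00 = 12.55 h.

12.55 h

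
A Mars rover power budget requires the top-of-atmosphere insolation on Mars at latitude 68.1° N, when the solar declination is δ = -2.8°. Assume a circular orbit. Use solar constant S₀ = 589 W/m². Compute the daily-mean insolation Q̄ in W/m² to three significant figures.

Q̄ ≈ 57.0 W/m²

cos H₀ = −tan(+68.1°) tan(-2.800°) = 0.1217, H₀ = 1.4488 rad.
Bracket: H₀ sin φ sin δ + cos φ cos δ sin H₀ = 1.4488×0.92784×-0.04885 + 0.37299×0.99881×0.99257 = -0.065667 + 0.369778 = 0.304111.
Q̄ = (S₀/π) × [bracket] = (589/π) × 0.304111 = 57.02 W/m².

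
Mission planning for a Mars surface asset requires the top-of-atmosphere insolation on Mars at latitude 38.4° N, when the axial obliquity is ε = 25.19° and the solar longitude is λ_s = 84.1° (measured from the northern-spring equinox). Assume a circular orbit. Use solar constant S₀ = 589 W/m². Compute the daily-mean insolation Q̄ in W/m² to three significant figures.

Q̄ ≈ 220 W/m²

Solar declination: sin δ = sin ε · sin λ_s = sin 25.19° × sin 84.1° = 0.42337, so δ = +25.047°.
cos H₀ = −tan(+38.4°) tan(+25.047°) = -0.3704, H₀ = 1.9502 rad.
Bracket: H₀ sin φ sin δ + cos φ cos δ sin H₀ = 1.9502×0.62115×0.42337 + 0.78369×0.90596×0.92888 = 0.512856 + 0.659497 = 1.172353.
Q̄ = (S₀/π) × [bracket] = (589/π) × 1.172353 = 219.8 W/m².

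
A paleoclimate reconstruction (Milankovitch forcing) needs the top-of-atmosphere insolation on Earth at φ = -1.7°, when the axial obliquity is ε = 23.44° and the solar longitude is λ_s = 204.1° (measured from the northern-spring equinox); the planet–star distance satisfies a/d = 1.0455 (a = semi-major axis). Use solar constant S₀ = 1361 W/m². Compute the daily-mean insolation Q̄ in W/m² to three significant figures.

Solar declination: sin δ = sin ε · sin λ_s = sin 23.44° × sin 204.1° = -0.16243, so δ = -9.348°.
cos H₀ = −tan(-1.7°) tan(-9.348°) = -0.0049, H₀ = 1.5757 rad.
Bracket: H₀ sin φ sin δ + cos φ cos δ sin H₀ = 1.5757×-0.02967×-0.16243 + 0.99956×0.98672×0.99999 = 0.007594 + 0.986276 = 0.993870.
Inverse-square distance factor (a/d)² = 1.0455² = 1.093070.
Q̄ = (S₀/π) × 1.093070 × [bracket] = (1361/π) × 1.093070 × 0.993870 = 470.6 W/m².

Q̄ ≈ 471 W/m²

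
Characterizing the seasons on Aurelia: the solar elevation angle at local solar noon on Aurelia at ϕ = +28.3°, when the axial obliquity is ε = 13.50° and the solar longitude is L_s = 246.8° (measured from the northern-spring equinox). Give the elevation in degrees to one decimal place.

Solar declination: sin δ = sin ε · sin L_s = sin 13.50° × sin 246.8° = -0.21457, so δ = -12.390°.
At local noon the hour angle is zero, so the zenith angle equals |ϕ − δ| = |+28.3° − (-12.390°)| = 40.690°.
Elevation = 90° − 40.690° = 49.3°.

49.3°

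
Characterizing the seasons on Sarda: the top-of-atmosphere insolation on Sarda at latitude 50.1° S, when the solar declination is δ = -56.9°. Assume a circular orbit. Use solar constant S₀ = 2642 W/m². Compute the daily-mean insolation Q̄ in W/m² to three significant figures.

Q̄ ≈ 1.70e+03 W/m²

cos H₀ = −tan(-50.1°) tan(-56.900°) = -1.8346 ≤ −1 ⇒ polar day, H₀ = π.
Bracket: H₀ sin φ sin δ + cos φ cos δ sin H₀ = 3.1416×-0.76717×-0.83772 + 0.64145×0.54610×0.00000 = 2.019024 + 0.000000 = 2.019024.
Q̄ = (S₀/π) × [bracket] = (2642/π) × 2.019024 = 1698 W/m².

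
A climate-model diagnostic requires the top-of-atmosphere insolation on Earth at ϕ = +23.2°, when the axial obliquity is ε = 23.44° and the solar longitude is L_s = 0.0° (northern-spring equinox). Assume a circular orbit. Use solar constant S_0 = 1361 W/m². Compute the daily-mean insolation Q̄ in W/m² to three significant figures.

Q̄ ≈ 398 W/m²

Solar declination: sin δ = sin ε · sin L_s = sin 23.44° × sin 0.0° = 0.00000, so δ = +0.000°.
cos h₀ = −tan(+23.2°) tan(+0.000°) = -0.0000, h₀ = 1.5708 rad.
Bracket: h₀ sin ϕ sin δ + cos ϕ cos δ sin h₀ = 1.5708×0.39394×0.00000 + 0.91914×1.00000×1.00000 = 0.000000 + 0.919140 = 0.919140.
Q̄ = (S_0/π) × [bracket] = (1361/π) × 0.919140 = 398.2 W/m².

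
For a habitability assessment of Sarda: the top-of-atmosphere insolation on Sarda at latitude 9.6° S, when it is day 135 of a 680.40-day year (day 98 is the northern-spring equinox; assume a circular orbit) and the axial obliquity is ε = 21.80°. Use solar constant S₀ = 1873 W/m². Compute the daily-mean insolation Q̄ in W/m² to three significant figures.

Solar longitude: λ_s = 360° × (135 − 98)/680.40 = 19.577°.
sin δ = sin 21.80° × sin 19.577° = 0.12443, so δ = +7.148°.
cos H₀ = −tan(-9.6°) tan(+7.148°) = 0.0212, H₀ = 1.5496 rad.
Bracket: H₀ sin φ sin δ + cos φ cos δ sin H₀ = 1.5496×-0.16677×0.12443 + 0.98600×0.99223×0.99978 = -0.032156 + 0.978124 = 0.945968.
Q̄ = (S₀/π) × [bracket] = (1873/π) × 0.945968 = 564.0 W/m².

Q̄ ≈ 564 W/m²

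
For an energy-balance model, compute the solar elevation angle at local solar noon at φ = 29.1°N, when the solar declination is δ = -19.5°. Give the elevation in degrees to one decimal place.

41.4°

At local noon the hour angle is zero, so the zenith angle equals |φ − δ| = |+29.1° − (-19.500°)| = 48.600°.
Elevation = 90° − 48.600° = 41.4°.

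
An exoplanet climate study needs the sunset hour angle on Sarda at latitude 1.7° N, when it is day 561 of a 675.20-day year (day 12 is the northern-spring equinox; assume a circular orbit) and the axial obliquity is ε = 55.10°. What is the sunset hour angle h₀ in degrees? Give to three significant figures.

Solar longitude: L_s = 360° × (561 − 12)/675.20 = 292.713°.
sin δ = sin 55.10° × sin 292.713° = -0.75655, so δ = -49.161°.
cos h₀ = −tan ϕ · tan δ = −tan(+1.7°) × tan(-49.161°) = 0.0343, so h₀ = 1.5365 rad = 88.03°.

h₀ = 88.0°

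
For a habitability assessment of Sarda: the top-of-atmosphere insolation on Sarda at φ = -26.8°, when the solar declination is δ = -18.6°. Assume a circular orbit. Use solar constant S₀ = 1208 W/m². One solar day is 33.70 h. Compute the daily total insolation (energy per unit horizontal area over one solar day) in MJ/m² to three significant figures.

50.6 MJ/m²

cos H₀ = −tan(-26.8°) tan(-18.600°) = -0.1700, H₀ = 1.7416 rad.
Bracket: H₀ sin φ sin δ + cos φ cos δ sin H₀ = 1.7416×-0.45088×-0.31896 + 0.89259×0.94777×0.98544 = 0.250464 + 0.833653 = 1.084117.
Q̄ = (S₀/π) × [bracket] = (1208/π) × 1.084117 = 416.86 W/m².
Daily total = Q̄ × 33.70 h × 3600 s/h = 416.86 × 33.70 × 3600 / 10⁶ = 50.57 MJ/m².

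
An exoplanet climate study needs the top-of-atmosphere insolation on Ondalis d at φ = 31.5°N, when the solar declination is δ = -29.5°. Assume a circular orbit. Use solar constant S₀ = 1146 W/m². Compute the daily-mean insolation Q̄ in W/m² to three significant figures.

Q̄ ≈ 140 W/m²

cos H₀ = −tan(+31.5°) tan(-29.500°) = 0.3467, H₀ = 1.2167 rad.
Bracket: H₀ sin φ sin δ + cos φ cos δ sin H₀ = 1.2167×0.52250×-0.49242 + 0.85264×0.87036×0.93797 = -0.313044 + 0.696071 = 0.383027.
Q̄ = (S₀/π) × [bracket] = (1146/π) × 0.383027 = 139.7 W/m².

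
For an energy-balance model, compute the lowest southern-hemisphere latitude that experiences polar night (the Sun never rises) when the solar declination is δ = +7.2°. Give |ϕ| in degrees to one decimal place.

|ϕ| = 82.8°

Polar night requires cos h₀ = −tan ϕ tan δ ≥ 1, i.e. tan ϕ tan δ ≤ −1.
The boundary is |tan ϕ| · |tan δ| = 1, so |ϕ| = 90° − |δ| = 90° − 7.2° = 82.8° in the southern hemisphere.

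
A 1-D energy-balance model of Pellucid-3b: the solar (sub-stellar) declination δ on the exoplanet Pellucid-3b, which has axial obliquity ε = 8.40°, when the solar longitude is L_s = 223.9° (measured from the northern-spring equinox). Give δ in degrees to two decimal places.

sin δ = sin ε · sin L_s = sin 8.40° × sin 223.9° = -0.101294.
δ = arcsin(-0.101294) = -5.81°.

δ = -5.81°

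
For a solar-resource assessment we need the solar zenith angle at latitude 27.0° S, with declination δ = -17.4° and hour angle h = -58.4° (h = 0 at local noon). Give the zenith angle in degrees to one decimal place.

cos θ_z = sin φ sin δ + cos φ cos δ cos h = 0.135762 + 0.445511 = 0.581273.
θ_z = arccos(0.581273) = 54.5°.

θ_z = 54.5°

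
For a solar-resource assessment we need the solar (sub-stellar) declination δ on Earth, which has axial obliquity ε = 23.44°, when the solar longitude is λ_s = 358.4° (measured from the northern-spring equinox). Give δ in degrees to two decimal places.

δ = -0.64°

sin δ = sin ε · sin λ_s = sin 23.44° × sin 358.4° = -0.011107.
δ = arcsin(-0.011107) = -0.64°.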